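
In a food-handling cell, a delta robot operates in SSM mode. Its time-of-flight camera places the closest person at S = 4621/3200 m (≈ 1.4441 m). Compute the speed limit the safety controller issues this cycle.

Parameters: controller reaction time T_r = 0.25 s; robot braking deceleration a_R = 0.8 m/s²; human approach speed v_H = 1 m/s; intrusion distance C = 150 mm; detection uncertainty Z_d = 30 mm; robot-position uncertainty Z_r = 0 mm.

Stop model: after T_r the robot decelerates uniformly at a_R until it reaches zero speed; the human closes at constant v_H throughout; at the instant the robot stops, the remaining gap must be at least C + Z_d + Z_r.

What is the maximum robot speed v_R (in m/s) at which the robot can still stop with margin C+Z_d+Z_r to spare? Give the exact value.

collect terms ⇒ (5/8)·v_R² + (3/2)·v_R + (-649/640) = 0
  disc = (3/2)² − 4·(5/8)·(-649/640) = 1225/256 ; √disc = 35/16
  v_R = (−(3/2) + 35/16) / (2·(5/8)) = 11/20 m/s
check:
stop time T_s = (11/20)/(4/5) = 0.6875 s
robot covers v_R·T_r = 0.5500·0.2500 = 0.1375 m before braking
braking distance = 0.5500²/(2·0.8000) = 0.1891 m
person approaches 1.0000·(0.2500+0.6875) = 0.9375 m
margins: 0.1500+0.0300+0.0000 = 0.1800 m
sum ≈ 0.1375+0.1891+0.9375+0.1800 ≈ 1.4441 m = S ✓

v_R_max = 11/20 m/s = 0.5500 m/s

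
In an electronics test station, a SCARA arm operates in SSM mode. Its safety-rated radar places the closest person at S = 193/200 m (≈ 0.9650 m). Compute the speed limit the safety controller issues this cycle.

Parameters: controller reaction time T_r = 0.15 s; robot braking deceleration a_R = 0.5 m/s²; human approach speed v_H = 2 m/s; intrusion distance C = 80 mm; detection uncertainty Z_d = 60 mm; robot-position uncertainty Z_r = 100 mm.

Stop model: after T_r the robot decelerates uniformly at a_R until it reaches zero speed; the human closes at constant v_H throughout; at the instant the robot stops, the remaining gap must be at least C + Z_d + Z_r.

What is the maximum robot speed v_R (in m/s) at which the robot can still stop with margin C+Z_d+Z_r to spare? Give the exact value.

v_R_max = 1/10 m/s = 0.1000 m/s

quadratic (1)·v² + (83/20)·v + (-17/40) = 0
  disc = (83/20)² − 4·(1)·(-17/40) = 7569/400 ; √disc = 87/20
  v_R = (−(83/20) + 87/20) / (2·(1)) = 1/10 m/s
check:
braking lasts T_s = (1/10)/(1/2) = 0.2000 s
reaction-phase robot travel = 0.1000·0.1500 = 0.0150 m
braking distance = 0.1000²/(2·0.5000) = 0.0100 m
human over T_r+T_s: 2.0000·(0.1500+0.2000) = 0.7000 m
residual clearance needed = 0.0800+0.0600+0.1000 = 0.2400 m
sum ≈ 0.0150+0.0100+0.7000+0.2400 ≈ 0.9650 m = S ✓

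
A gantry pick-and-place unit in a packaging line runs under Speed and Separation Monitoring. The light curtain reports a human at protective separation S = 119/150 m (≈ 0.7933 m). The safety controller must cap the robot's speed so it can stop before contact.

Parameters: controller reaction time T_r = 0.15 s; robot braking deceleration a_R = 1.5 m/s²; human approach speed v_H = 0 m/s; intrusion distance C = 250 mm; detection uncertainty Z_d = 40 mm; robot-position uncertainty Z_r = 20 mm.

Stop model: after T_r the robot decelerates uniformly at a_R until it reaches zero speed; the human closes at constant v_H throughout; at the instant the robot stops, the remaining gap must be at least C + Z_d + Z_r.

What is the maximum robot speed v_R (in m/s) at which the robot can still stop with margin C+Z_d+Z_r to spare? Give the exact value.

v_R_max = 1 m/s = 1.0000 m/s

quadratic (1/3)·v² + (3/20)·v + (-29/60) = 0
  disc = (3/20)² − 4·(1/3)·(-29/60) = 2401/3600 ; √disc = 49/60
  v_R = (−(3/20) + 49/60) / (2·(1/3)) = 1 m/s
check:
stop time T_s = 1/(3/2) = 0.6667 s
robot in T_r: 1.0000·0.1500 = 0.1500 m
robot covers 1.0000·0.6667 − ½·1.5000·0.6667² = 0.3333 m while stopping
person approaches 0.0000·(0.1500+0.6667) = 0.0000 m
C+Z_d+Z_r = 0.2500+0.0400+0.0200 = 0.3100 m
sum ≈ 0.1500+0.3333+0.0000+0.3100 ≈ 0.7933 m = S ✓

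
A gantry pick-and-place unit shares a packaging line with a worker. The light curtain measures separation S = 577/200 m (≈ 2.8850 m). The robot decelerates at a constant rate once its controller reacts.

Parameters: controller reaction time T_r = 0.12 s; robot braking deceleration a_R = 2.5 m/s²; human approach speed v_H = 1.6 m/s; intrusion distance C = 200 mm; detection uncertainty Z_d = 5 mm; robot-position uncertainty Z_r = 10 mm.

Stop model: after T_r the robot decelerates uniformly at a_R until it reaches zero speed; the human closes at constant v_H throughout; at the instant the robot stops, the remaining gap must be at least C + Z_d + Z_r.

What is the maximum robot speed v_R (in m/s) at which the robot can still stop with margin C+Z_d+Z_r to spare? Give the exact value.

collect terms ⇒ (1/5)·v_R² + (19/25)·v_R + (-1239/500) = 0
  disc = (19/25)² − 4·(1/5)·(-1239/500) = 64/25 ; √disc = 8/5
  v_R = (−(19/25) + 8/5) / (2·(1/5)) = 21/10 m/s
check:
T_s = v_R/a_R = (21/10)/(5/2) = 0.8400 s
robot in T_r: 2.1000·0.1200 = 0.2520 m
robot covers 2.1000·0.8400 − ½·2.5000·0.8400² = 0.8820 m while stopping
human closes 1.6000·0.9600 = 1.5360 m
margins: 0.2000+0.0050+0.0100 = 0.2150 m
sum ≈ 0.2520+0.8820+1.5360+0.2150 ≈ 2.8850 m = S ✓

v_R_max = 21/10 m/s = 2.1000 m/s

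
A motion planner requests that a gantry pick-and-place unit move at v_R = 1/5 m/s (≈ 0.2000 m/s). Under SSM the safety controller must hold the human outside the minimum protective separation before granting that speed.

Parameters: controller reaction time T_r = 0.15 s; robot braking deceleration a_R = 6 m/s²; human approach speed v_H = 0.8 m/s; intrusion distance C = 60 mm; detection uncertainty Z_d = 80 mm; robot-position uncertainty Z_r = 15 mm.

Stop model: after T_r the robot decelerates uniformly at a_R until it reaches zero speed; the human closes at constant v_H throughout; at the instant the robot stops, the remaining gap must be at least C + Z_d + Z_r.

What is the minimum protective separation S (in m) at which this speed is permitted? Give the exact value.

stop time T_s = (1/5)/6 = 0.0333 s
robot covers v_R·T_r = 0.2000·0.1500 = 0.0300 m before braking
robot covers 0.2000·0.0333 − ½·6.0000·0.0333² = 0.0033 m while stopping
person approaches 0.8000·(0.1500+0.0333) = 0.1467 m
margins: 0.0600+0.0800+0.0150 = 0.1550 m
S_min ≈ 0.0300+0.0033+0.1467+0.1550  ⇒  S_min = 67/200 m

S_min = 67/200 m = 0.3350 m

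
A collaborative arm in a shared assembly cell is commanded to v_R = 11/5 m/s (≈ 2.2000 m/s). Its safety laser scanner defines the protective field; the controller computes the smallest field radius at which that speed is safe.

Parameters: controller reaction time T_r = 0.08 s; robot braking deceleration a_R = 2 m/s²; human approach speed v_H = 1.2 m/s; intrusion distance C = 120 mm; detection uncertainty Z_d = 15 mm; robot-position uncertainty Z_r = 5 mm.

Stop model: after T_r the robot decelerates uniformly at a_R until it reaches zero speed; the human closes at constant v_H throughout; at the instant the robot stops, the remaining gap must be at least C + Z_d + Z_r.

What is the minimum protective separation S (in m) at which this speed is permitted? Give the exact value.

S_min = 1471/500 m = 2.9420 m

braking lasts T_s = (11/5)/2 = 1.1000 s
robot covers v_R·T_r = 2.2000·0.0800 = 0.1760 m before braking
braking distance = 2.2000²/(2·2.0000) = 1.2100 m
human closes 1.2000·1.1800 = 1.4160 m
margins: 0.1200+0.0150+0.0050 = 0.1400 m
S_min ≈ 0.1760+1.2100+1.4160+0.1400  ⇒  S_min = 1471/500 m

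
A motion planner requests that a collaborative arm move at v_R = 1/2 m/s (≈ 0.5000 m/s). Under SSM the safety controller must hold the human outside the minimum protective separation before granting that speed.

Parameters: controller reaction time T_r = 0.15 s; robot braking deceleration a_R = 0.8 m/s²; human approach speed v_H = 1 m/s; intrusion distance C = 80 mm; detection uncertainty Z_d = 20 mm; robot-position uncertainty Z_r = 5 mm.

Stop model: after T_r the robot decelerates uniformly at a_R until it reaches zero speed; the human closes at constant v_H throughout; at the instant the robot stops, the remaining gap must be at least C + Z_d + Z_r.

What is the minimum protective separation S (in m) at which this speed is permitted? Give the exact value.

T_s = v_R/a_R = (1/2)/(4/5) = 0.6250 s
robot in T_r: 0.5000·0.1500 = 0.0750 m
braking distance = 0.5000²/(2·0.8000) = 0.1562 m
human closes 1.0000·0.7750 = 0.7750 m
margins: 0.0800+0.0200+0.0050 = 0.1050 m
S_min ≈ 0.0750+0.1562+0.7750+0.1050  ⇒  S_min = 889/800 m

S_min = 889/800 m = 1.1113 m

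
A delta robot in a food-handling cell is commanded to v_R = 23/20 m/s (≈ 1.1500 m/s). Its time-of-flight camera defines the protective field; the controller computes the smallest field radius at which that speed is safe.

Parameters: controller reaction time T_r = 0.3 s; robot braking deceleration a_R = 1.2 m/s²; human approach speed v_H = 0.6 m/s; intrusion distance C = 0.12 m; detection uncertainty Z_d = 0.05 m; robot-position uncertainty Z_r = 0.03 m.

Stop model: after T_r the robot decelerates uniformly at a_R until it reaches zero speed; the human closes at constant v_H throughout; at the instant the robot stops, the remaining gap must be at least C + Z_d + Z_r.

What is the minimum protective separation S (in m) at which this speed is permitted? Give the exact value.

braking lasts T_s = (23/20)/(6/5) = 0.9583 s
reaction-phase robot travel = 1.1500·0.3000 = 0.3450 m
braking distance = 1.1500²/(2·1.2000) = 0.5510 m
person approaches 0.6000·(0.3000+0.9583) = 0.7550 m
margins: 0.1200+0.0500+0.0300 = 0.2000 m
S_min ≈ 0.3450+0.5510+0.7550+0.2000  ⇒  S_min = 1777/960 m

S_min = 1777/960 m = 1.8510 m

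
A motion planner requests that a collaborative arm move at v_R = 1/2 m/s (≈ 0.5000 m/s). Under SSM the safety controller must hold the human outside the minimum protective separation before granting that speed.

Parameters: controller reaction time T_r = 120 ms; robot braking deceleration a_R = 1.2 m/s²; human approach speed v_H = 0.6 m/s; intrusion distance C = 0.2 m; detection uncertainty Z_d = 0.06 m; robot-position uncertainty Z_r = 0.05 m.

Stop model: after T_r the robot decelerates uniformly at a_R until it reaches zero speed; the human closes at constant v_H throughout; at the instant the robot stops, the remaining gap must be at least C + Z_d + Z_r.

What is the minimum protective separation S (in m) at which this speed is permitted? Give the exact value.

braking lasts T_s = (1/2)/(6/5) = 0.4167 s
robot in T_r: 0.5000·0.1200 = 0.0600 m
robot under decel: 0.5000²/(2·1.2000) = 0.1042 m
human over T_r+T_s: 0.6000·(0.1200+0.4167) = 0.3220 m
residual clearance needed = 0.2000+0.0600+0.0500 = 0.3100 m
S_min ≈ 0.0600+0.1042+0.3220+0.3100  ⇒  S_min = 4777/6000 m

S_min = 4777/6000 m = 0.7962 m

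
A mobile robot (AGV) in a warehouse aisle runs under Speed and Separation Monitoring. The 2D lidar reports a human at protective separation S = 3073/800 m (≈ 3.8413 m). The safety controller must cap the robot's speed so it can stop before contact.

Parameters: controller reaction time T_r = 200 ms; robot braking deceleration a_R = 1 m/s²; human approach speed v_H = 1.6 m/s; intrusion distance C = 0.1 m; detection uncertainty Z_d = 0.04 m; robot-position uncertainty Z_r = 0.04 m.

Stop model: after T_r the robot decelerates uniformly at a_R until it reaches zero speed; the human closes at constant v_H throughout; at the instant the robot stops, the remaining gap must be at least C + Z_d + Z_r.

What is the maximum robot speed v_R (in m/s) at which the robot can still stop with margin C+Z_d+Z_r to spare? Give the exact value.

at the boundary: (1/2)·v² + (9/5)·v + (-2673/800) = 0
  disc = (9/5)² − 4·(1/2)·(-2673/800) = 3969/400 ; √disc = 63/20
  v_R = (−(9/5) + 63/20) / (2·(1/2)) = 27/20 m/s
check:
stop time T_s = (27/20)/1 = 1.3500 s
robot covers v_R·T_r = 1.3500·0.2000 = 0.2700 m before braking
robot covers 1.3500·1.3500 − ½·1.0000·1.3500² = 0.9113 m while stopping
human over T_r+T_s: 1.6000·(0.2000+1.3500) = 2.4800 m
C+Z_d+Z_r = 0.1000+0.0400+0.0400 = 0.1800 m
sum ≈ 0.2700+0.9113+2.4800+0.1800 ≈ 3.8413 m = S ✓

v_R_max = 27/20 m/s = 1.3500 m/s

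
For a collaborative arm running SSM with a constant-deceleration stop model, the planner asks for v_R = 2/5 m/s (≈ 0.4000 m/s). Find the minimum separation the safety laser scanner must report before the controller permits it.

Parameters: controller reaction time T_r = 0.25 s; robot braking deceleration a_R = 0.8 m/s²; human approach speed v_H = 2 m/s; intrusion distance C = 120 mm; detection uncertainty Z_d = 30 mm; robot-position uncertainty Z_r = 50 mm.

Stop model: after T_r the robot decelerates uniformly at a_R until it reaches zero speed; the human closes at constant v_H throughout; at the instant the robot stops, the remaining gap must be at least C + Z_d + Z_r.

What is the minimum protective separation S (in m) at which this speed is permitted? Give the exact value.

S_min = 19/10 m = 1.9000 m

braking lasts T_s = (2/5)/(4/5) = 0.5000 s
robot in T_r: 0.4000·0.2500 = 0.1000 m
braking distance = 0.4000²/(2·0.8000) = 0.1000 m
person approaches 2.0000·(0.2500+0.5000) = 1.5000 m
C+Z_d+Z_r = 0.1200+0.0300+0.0500 = 0.2000 m
S_min ≈ 0.1000+0.1000+1.5000+0.2000  ⇒  S_min = 19/10 m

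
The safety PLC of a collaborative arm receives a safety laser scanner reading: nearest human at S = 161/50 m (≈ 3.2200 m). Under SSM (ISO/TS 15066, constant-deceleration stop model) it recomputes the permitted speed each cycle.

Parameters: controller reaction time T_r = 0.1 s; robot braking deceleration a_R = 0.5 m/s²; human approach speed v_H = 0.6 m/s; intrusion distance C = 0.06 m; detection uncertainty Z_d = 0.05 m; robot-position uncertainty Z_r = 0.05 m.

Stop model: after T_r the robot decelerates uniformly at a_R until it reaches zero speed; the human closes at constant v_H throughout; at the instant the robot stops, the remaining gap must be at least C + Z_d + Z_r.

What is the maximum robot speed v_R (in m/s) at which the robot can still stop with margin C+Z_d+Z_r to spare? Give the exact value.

quadratic (1)·v² + (13/10)·v + (-3) = 0
  disc = (13/10)² − 4·(1)·(-3) = 1369/100 ; √disc = 37/10
  v_R = (−(13/10) + 37/10) / (2·(1)) = 6/5 m/s
check:
braking lasts T_s = (6/5)/(1/2) = 2.4000 s
reaction-phase robot travel = 1.2000·0.1000 = 0.1200 m
braking distance = 1.2000²/(2·0.5000) = 1.4400 m
human over T_r+T_s: 0.6000·(0.1000+2.4000) = 1.5000 m
residual clearance needed = 0.0600+0.0500+0.0500 = 0.1600 m
sum ≈ 0.1200+1.4400+1.5000+0.1600 ≈ 3.2200 m = S ✓

v_R_max = 6/5 m/s = 1.2000 m/s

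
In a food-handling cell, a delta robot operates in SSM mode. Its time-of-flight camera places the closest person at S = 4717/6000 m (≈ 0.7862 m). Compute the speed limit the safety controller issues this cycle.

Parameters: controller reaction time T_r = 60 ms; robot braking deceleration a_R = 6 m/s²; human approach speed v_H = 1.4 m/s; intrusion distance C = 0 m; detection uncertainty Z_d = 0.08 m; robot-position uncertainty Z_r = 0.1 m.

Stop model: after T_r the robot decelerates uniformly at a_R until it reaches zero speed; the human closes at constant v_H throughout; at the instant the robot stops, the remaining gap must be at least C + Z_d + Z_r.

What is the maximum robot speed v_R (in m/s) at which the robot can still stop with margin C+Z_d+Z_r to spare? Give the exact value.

at the boundary: (1/12)·v² + (22/75)·v + (-3133/6000) = 0
  disc = (22/75)² − 4·(1/12)·(-3133/6000) = 2601/10000 ; √disc = 51/100
  v_R = (−(22/75) + 51/100) / (2·(1/12)) = 13/10 m/s
check:
stop time T_s = (13/10)/6 = 0.2167 s
robot covers v_R·T_r = 1.3000·0.0600 = 0.0780 m before braking
robot under decel: 1.3000²/(2·6.0000) = 0.1408 m
person approaches 1.4000·(0.0600+0.2167) = 0.3873 m
margins: 0.0000+0.0800+0.1000 = 0.1800 m
sum ≈ 0.0780+0.1408+0.3873+0.1800 ≈ 0.7862 m = S ✓

v_R_max = 13/10 m/s = 1.3000 m/s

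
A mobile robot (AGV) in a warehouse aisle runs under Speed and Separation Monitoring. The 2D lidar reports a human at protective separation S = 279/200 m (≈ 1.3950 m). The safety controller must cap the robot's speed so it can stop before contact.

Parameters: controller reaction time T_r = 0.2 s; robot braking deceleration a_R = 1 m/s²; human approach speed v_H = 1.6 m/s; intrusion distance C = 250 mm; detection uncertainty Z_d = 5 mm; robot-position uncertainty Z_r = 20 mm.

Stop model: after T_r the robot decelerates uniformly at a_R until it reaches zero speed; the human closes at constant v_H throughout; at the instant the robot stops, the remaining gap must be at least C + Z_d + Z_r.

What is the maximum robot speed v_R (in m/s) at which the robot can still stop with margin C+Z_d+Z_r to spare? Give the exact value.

v_R_max = 2/5 m/s = 0.4000 m/s

collect terms ⇒ (1/2)·v_R² + (9/5)·v_R + (-4/5) = 0
  disc = (9/5)² − 4·(1/2)·(-4/5) = 121/25 ; √disc = 11/5
  v_R = (−(9/5) + 11/5) / (2·(1/2)) = 2/5 m/s
check:
braking lasts T_s = (2/5)/1 = 0.4000 s
reaction-phase robot travel = 0.4000·0.2000 = 0.0800 m
braking distance = 0.4000²/(2·1.0000) = 0.0800 m
human over T_r+T_s: 1.6000·(0.2000+0.4000) = 0.9600 m
margins: 0.2500+0.0050+0.0200 = 0.2750 m
sum ≈ 0.0800+0.0800+0.9600+0.2750 ≈ 1.3950 m = S ✓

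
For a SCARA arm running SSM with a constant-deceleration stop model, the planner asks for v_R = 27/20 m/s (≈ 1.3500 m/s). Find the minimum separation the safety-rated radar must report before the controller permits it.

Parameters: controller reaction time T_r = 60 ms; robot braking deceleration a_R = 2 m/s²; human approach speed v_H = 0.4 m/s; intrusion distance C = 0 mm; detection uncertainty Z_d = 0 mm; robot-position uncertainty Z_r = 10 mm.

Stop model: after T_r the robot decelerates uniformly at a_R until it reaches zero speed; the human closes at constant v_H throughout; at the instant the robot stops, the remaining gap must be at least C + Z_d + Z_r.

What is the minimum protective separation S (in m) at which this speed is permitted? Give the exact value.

stop time T_s = (27/20)/2 = 0.6750 s
reaction-phase robot travel = 1.3500·0.0600 = 0.0810 m
braking distance = 1.3500²/(2·2.0000) = 0.4556 m
human over T_r+T_s: 0.4000·(0.0600+0.6750) = 0.2940 m
residual clearance needed = 0.0000+0.0000+0.0100 = 0.0100 m
S_min ≈ 0.0810+0.4556+0.2940+0.0100  ⇒  S_min = 269/320 m

S_min = 269/320 m = 0.8406 m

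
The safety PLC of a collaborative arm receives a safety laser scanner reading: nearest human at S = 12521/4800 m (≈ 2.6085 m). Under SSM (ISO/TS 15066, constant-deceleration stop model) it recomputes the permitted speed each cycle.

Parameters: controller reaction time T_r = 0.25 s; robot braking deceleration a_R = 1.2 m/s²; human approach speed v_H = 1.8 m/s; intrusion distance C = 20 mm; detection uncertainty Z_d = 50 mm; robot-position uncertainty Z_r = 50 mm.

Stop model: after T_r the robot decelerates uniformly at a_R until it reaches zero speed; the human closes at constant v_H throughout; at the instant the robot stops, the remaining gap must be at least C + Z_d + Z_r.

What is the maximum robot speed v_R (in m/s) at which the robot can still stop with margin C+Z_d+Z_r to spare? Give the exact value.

collect terms ⇒ (5/12)·v_R² + (7/4)·v_R + (-1957/960) = 0
  disc = (7/4)² − 4·(5/12)·(-1957/960) = 3721/576 ; √disc = 61/24
  v_R = (−(7/4) + 61/24) / (2·(5/12)) = 19/20 m/s
check:
stop time T_s = (19/20)/(6/5) = 0.7917 s
robot in T_r: 0.9500·0.2500 = 0.2375 m
robot covers 0.9500·0.7917 − ½·1.2000·0.7917² = 0.3760 m while stopping
human closes 1.8000·1.0417 = 1.8750 m
margins: 0.0200+0.0500+0.0500 = 0.1200 m
sum ≈ 0.2375+0.3760+1.8750+0.1200 ≈ 2.6085 m = S ✓

v_R_max = 19/20 m/s = 0.9500 m/s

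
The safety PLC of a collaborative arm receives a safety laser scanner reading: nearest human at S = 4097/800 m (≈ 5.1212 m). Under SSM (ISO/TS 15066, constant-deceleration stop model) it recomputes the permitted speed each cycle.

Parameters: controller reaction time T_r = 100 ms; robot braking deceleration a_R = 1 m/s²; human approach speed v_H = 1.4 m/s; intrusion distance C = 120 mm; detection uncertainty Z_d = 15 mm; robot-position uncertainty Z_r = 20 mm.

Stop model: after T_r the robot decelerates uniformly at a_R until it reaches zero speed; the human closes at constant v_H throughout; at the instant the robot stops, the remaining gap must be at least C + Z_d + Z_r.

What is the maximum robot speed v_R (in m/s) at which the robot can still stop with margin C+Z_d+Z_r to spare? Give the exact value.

v_R_max = 39/20 m/s = 1.9500 m/s

quadratic (1/2)·v² + (3/2)·v + (-3861/800) = 0
  disc = (3/2)² − 4·(1/2)·(-3861/800) = 4761/400 ; √disc = 69/20
  v_R = (−(3/2) + 69/20) / (2·(1/2)) = 39/20 m/s
check:
stop time T_s = (39/20)/1 = 1.9500 s
reaction-phase robot travel = 1.9500·0.1000 = 0.1950 m
robot covers 1.9500·1.9500 − ½·1.0000·1.9500² = 1.9013 m while stopping
human over T_r+T_s: 1.4000·(0.1000+1.9500) = 2.8700 m
margins: 0.1200+0.0150+0.0200 = 0.1550 m
sum ≈ 0.1950+1.9013+2.8700+0.1550 ≈ 5.1212 m = S ✓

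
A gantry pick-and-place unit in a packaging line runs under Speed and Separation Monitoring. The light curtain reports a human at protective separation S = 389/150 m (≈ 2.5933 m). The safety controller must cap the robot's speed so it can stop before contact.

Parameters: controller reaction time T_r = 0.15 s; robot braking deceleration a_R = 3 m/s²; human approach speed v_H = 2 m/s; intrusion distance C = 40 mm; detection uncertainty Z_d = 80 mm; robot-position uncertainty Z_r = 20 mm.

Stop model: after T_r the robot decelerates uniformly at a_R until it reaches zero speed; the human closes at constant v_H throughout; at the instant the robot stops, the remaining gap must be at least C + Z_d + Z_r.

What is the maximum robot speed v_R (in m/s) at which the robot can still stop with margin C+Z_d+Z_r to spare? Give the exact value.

v_R_max = 19/10 m/s = 1.9000 m/s

quadratic (1/6)·v² + (49/60)·v + (-323/150) = 0
  disc = (49/60)² − 4·(1/6)·(-323/150) = 841/400 ; √disc = 29/20
  v_R = (−(49/60) + 29/20) / (2·(1/6)) = 19/10 m/s
check:
braking lasts T_s = (19/10)/3 = 0.6333 s
robot covers v_R·T_r = 1.9000·0.1500 = 0.2850 m before braking
robot under decel: 1.9000²/(2·3.0000) = 0.6017 m
human over T_r+T_s: 2.0000·(0.1500+0.6333) = 1.5667 m
residual clearance needed = 0.0400+0.0800+0.0200 = 0.1400 m
sum ≈ 0.2850+0.6017+1.5667+0.1400 ≈ 2.5933 m = S ✓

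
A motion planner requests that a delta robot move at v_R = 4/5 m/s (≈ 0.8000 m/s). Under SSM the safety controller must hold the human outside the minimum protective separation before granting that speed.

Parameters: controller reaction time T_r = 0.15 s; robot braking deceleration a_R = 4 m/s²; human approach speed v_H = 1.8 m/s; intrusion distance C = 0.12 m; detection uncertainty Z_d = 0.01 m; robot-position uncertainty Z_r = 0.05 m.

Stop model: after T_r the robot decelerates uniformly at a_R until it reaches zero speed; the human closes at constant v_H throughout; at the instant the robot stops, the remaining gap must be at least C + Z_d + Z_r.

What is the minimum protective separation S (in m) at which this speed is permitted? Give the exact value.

braking lasts T_s = (4/5)/4 = 0.2000 s
robot in T_r: 0.8000·0.1500 = 0.1200 m
robot covers 0.8000·0.2000 − ½·4.0000·0.2000² = 0.0800 m while stopping
human over T_r+T_s: 1.8000·(0.1500+0.2000) = 0.6300 m
margins: 0.1200+0.0100+0.0500 = 0.1800 m
S_min ≈ 0.1200+0.0800+0.6300+0.1800  ⇒  S_min = 101/100 m

S_min = 101/100 m = 1.0100 m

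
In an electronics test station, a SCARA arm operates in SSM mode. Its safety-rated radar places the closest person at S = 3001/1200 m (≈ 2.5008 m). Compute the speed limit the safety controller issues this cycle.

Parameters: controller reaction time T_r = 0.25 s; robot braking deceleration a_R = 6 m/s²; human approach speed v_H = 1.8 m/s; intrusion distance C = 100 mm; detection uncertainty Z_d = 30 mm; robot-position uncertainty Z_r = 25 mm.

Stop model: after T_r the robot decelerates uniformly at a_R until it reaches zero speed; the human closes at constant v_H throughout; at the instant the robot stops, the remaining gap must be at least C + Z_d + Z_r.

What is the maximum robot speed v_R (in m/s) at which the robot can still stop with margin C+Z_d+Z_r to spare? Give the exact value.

v_R_max = 5/2 m/s = 2.5000 m/s

at the boundary: (1/12)·v² + (11/20)·v + (-91/48) = 0
  disc = (11/20)² − 4·(1/12)·(-91/48) = 841/900 ; √disc = 29/30
  v_R = (−(11/20) + 29/30) / (2·(1/12)) = 5/2 m/s
check:
T_s = v_R/a_R = (5/2)/6 = 0.4167 s
reaction-phase robot travel = 2.5000·0.2500 = 0.6250 m
braking distance = 2.5000²/(2·6.0000) = 0.5208 m
person approaches 1.8000·(0.2500+0.4167) = 1.2000 m
residual clearance needed = 0.1000+0.0300+0.0250 = 0.1550 m
sum ≈ 0.6250+0.5208+1.2000+0.1550 ≈ 2.5008 m = S ✓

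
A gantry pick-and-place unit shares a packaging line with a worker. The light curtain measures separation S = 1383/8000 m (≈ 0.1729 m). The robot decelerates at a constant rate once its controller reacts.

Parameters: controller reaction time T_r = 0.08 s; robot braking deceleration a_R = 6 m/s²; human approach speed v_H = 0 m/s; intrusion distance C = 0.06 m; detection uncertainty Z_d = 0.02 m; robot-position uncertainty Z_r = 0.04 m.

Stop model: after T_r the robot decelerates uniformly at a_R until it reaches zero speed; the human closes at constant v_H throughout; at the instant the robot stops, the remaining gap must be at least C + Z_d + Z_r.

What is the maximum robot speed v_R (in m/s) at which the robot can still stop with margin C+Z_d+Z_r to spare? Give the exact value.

collect terms ⇒ (1/12)·v_R² + (2/25)·v_R + (-423/8000) = 0
  disc = (2/25)² − 4·(1/12)·(-423/8000) = 961/40000 ; √disc = 31/200
  v_R = (−(2/25) + 31/200) / (2·(1/12)) = 9/20 m/s
check:
braking lasts T_s = (9/20)/6 = 0.0750 s
robot in T_r: 0.4500·0.0800 = 0.0360 m
robot under decel: 0.4500²/(2·6.0000) = 0.0169 m
human over T_r+T_s: 0.0000·(0.0800+0.0750) = 0.0000 m
margins: 0.0600+0.0200+0.0400 = 0.1200 m
sum ≈ 0.0360+0.0169+0.0000+0.1200 ≈ 0.1729 m = S ✓

v_R_max = 9/20 m/s = 0.4500 m/s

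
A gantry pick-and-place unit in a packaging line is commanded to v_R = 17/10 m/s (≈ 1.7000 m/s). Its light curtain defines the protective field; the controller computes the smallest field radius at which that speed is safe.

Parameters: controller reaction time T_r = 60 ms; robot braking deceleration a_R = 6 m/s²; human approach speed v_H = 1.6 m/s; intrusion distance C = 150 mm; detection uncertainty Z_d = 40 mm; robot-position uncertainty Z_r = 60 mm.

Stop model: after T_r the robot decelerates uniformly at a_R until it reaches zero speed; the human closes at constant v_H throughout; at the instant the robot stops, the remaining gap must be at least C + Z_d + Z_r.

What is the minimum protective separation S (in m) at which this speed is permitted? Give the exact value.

T_s = v_R/a_R = (17/10)/6 = 0.2833 s
robot in T_r: 1.7000·0.0600 = 0.1020 m
robot covers 1.7000·0.2833 − ½·6.0000·0.2833² = 0.2408 m while stopping
person approaches 1.6000·(0.0600+0.2833) = 0.5493 m
margins: 0.1500+0.0400+0.0600 = 0.2500 m
S_min ≈ 0.1020+0.2408+0.5493+0.2500  ⇒  S_min = 6853/6000 m

S_min = 6853/6000 m = 1.1422 m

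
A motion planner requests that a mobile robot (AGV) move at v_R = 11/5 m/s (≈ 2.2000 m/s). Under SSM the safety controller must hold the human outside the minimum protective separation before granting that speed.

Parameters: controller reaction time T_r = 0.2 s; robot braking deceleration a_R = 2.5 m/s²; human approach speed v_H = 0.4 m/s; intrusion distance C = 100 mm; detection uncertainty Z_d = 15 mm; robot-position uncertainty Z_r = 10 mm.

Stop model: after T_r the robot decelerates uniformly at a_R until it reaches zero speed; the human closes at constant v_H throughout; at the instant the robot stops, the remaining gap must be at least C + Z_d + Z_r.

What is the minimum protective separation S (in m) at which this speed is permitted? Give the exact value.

S_min = 393/200 m = 1.9650 m

stop time T_s = (11/5)/(5/2) = 0.8800 s
robot covers v_R·T_r = 2.2000·0.2000 = 0.4400 m before braking
braking distance = 2.2000²/(2·2.5000) = 0.9680 m
person approaches 0.4000·(0.2000+0.8800) = 0.4320 m
margins: 0.1000+0.0150+0.0100 = 0.1250 m
S_min ≈ 0.4400+0.9680+0.4320+0.1250  ⇒  S_min = 393/200 m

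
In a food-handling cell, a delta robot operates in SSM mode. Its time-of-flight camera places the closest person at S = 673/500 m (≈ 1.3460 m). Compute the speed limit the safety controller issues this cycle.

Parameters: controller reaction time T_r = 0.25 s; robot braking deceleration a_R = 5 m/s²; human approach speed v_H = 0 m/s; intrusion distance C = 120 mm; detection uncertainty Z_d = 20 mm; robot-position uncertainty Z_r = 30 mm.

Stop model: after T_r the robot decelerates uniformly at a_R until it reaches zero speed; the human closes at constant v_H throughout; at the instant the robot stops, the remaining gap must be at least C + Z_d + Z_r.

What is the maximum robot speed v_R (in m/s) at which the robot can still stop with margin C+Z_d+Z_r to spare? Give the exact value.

quadratic (1/10)·v² + (1/4)·v + (-147/125) = 0
  disc = (1/4)² − 4·(1/10)·(-147/125) = 5329/10000 ; √disc = 73/100
  v_R = (−(1/4) + 73/100) / (2·(1/10)) = 12/5 m/s
check:
stop time T_s = (12/5)/5 = 0.4800 s
reaction-phase robot travel = 2.4000·0.2500 = 0.6000 m
robot under decel: 2.4000²/(2·5.0000) = 0.5760 m
person approaches 0.0000·(0.2500+0.4800) = 0.0000 m
margins: 0.1200+0.0200+0.0300 = 0.1700 m
sum ≈ 0.6000+0.5760+0.0000+0.1700 ≈ 1.3460 m = S ✓

v_R_max = 12/5 m/s = 2.4000 m/s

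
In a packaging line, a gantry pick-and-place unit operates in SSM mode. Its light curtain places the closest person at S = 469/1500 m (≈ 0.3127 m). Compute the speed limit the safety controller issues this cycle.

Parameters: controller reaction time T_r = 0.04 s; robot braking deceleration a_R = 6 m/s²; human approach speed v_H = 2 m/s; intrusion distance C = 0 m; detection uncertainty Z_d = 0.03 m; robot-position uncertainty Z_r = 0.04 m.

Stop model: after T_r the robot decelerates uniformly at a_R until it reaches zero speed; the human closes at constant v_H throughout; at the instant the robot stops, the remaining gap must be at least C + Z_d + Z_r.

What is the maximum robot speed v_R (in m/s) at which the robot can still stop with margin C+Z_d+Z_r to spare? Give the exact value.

quadratic (1/12)·v² + (28/75)·v + (-61/375) = 0
  disc = (28/75)² − 4·(1/12)·(-61/375) = 121/625 ; √disc = 11/25
  v_R = (−(28/75) + 11/25) / (2·(1/12)) = 2/5 m/s
check:
stop time T_s = (2/5)/6 = 0.0667 s
robot in T_r: 0.4000·0.0400 = 0.0160 m
robot under decel: 0.4000²/(2·6.0000) = 0.0133 m
human closes 2.0000·0.1067 = 0.2133 m
residual clearance needed = 0.0000+0.0300+0.0400 = 0.0700 m
sum ≈ 0.0160+0.0133+0.2133+0.0700 ≈ 0.3127 m = S ✓

v_R_max = 2/5 m/s = 0.4000 m/s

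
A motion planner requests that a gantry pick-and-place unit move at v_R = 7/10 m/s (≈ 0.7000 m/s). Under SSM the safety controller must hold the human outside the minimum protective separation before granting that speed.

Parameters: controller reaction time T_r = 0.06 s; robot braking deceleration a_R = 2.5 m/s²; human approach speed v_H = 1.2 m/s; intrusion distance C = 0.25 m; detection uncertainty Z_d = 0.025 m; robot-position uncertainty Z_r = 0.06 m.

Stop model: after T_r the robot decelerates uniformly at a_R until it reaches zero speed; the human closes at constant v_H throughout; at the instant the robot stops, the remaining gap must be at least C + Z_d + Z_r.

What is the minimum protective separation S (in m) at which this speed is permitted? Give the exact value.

stop time T_s = (7/10)/(5/2) = 0.2800 s
robot in T_r: 0.7000·0.0600 = 0.0420 m
braking distance = 0.7000²/(2·2.5000) = 0.0980 m
human closes 1.2000·0.3400 = 0.4080 m
C+Z_d+Z_r = 0.2500+0.0250+0.0600 = 0.3350 m
S_min ≈ 0.0420+0.0980+0.4080+0.3350  ⇒  S_min = 883/1000 m

S_min = 883/1000 m = 0.8830 m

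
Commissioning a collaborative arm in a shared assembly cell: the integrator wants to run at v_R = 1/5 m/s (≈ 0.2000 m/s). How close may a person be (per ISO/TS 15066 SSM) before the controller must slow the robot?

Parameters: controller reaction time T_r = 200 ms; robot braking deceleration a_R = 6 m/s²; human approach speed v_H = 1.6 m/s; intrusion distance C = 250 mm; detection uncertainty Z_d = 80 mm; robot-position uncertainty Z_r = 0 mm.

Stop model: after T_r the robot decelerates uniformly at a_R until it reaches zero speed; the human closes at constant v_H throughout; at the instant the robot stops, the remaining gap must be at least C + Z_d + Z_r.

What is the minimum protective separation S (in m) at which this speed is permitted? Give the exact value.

S_min = 56/75 m = 0.7467 m

T_s = v_R/a_R = (1/5)/6 = 0.0333 s
robot covers v_R·T_r = 0.2000·0.2000 = 0.0400 m before braking
braking distance = 0.2000²/(2·6.0000) = 0.0033 m
person approaches 1.6000·(0.2000+0.0333) = 0.3733 m
margins: 0.2500+0.0800+0.0000 = 0.3300 m
S_min ≈ 0.0400+0.0033+0.3733+0.3300  ⇒  S_min = 56/75 m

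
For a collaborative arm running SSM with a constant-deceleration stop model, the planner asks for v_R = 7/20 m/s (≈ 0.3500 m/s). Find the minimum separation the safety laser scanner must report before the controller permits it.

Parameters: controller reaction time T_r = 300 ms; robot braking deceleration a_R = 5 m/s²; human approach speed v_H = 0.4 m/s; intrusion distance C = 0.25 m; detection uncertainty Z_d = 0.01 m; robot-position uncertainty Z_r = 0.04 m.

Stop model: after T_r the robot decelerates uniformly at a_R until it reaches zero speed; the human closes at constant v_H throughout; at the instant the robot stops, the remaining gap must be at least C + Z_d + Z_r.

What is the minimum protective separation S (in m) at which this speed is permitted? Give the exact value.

stop time T_s = (7/20)/5 = 0.0700 s
reaction-phase robot travel = 0.3500·0.3000 = 0.1050 m
braking distance = 0.3500²/(2·5.0000) = 0.0123 m
human closes 0.4000·0.3700 = 0.1480 m
C+Z_d+Z_r = 0.2500+0.0100+0.0400 = 0.3000 m
S_min ≈ 0.1050+0.0123+0.1480+0.3000  ⇒  S_min = 2261/4000 m

S_min = 2261/4000 m = 0.5653 m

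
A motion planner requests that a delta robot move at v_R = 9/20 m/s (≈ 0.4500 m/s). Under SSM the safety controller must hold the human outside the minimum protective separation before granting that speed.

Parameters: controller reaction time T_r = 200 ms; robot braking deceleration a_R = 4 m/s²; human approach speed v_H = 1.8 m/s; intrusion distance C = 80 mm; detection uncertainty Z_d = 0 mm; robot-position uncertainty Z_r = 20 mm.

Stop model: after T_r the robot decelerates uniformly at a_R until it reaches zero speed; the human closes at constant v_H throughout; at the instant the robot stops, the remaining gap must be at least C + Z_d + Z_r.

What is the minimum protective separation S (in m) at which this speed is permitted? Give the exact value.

S_min = 2489/3200 m = 0.7778 m

braking lasts T_s = (9/20)/4 = 0.1125 s
reaction-phase robot travel = 0.4500·0.2000 = 0.0900 m
robot under decel: 0.4500²/(2·4.0000) = 0.0253 m
person approaches 1.8000·(0.2000+0.1125) = 0.5625 m
margins: 0.0800+0.0000+0.0200 = 0.1000 m
S_min ≈ 0.0900+0.0253+0.5625+0.1000  ⇒  S_min = 2489/3200 m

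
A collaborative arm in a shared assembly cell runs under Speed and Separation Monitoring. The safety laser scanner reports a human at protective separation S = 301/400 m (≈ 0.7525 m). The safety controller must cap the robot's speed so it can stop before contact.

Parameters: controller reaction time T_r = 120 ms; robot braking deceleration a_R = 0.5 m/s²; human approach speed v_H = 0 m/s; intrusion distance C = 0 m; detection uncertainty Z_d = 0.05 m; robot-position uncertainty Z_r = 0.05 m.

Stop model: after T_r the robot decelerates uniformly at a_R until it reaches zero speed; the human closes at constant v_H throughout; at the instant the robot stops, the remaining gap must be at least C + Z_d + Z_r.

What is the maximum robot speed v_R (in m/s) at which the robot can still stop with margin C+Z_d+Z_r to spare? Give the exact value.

collect terms ⇒ (1)·v_R² + (3/25)·v_R + (-261/400) = 0
  disc = (3/25)² − 4·(1)·(-261/400) = 6561/2500 ; √disc = 81/50
  v_R = (−(3/25) + 81/50) / (2·(1)) = 3/4 m/s
check:
T_s = v_R/a_R = (3/4)/(1/2) = 1.5000 s
reaction-phase robot travel = 0.7500·0.1200 = 0.0900 m
robot covers 0.7500·1.5000 − ½·0.5000·1.5000² = 0.5625 m while stopping
person approaches 0.0000·(0.1200+1.5000) = 0.0000 m
C+Z_d+Z_r = 0.0000+0.0500+0.0500 = 0.1000 m
sum ≈ 0.0900+0.5625+0.0000+0.1000 ≈ 0.7525 m = S ✓

v_R_max = 3/4 m/s = 0.7500 m/s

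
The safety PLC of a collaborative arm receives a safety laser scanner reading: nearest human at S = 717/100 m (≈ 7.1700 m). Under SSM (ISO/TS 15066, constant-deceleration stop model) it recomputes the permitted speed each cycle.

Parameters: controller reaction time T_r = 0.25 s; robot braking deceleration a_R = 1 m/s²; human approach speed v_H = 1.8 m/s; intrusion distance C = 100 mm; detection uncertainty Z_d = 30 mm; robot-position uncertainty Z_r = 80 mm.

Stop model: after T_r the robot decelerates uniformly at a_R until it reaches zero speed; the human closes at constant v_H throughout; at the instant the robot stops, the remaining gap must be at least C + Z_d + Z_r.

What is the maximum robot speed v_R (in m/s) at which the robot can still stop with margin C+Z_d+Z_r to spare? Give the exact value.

at the boundary: (1/2)·v² + (41/20)·v + (-651/100) = 0
  disc = (41/20)² − 4·(1/2)·(-651/100) = 6889/400 ; √disc = 83/20
  v_R = (−(41/20) + 83/20) / (2·(1/2)) = 21/10 m/s
check:
stop time T_s = (21/10)/1 = 2.1000 s
robot in T_r: 2.1000·0.2500 = 0.5250 m
robot covers 2.1000·2.1000 − ½·1.0000·2.1000² = 2.2050 m while stopping
human over T_r+T_s: 1.8000·(0.2500+2.1000) = 4.2300 m
margins: 0.1000+0.0300+0.0800 = 0.2100 m
sum ≈ 0.5250+2.2050+4.2300+0.2100 ≈ 7.1700 m = S ✓

v_R_max = 21/10 m/s = 2.1000 m/s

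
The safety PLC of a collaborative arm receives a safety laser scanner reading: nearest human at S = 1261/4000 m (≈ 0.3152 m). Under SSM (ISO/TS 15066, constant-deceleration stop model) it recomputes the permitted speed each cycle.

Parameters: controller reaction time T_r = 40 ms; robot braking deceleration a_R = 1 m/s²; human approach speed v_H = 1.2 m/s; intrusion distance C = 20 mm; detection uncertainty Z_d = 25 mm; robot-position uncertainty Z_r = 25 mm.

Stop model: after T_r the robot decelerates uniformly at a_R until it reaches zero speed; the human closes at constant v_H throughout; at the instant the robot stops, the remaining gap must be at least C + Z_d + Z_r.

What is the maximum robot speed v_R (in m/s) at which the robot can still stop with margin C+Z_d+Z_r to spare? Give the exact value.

v_R_max = 3/20 m/s = 0.1500 m/s

quadratic (1/2)·v² + (31/25)·v + (-789/4000) = 0
  disc = (31/25)² − 4·(1/2)·(-789/4000) = 19321/10000 ; √disc = 139/100
  v_R = (−(31/25) + 139/100) / (2·(1/2)) = 3/20 m/s
check:
braking lasts T_s = (3/20)/1 = 0.1500 s
robot covers v_R·T_r = 0.1500·0.0400 = 0.0060 m before braking
robot covers 0.1500·0.1500 − ½·1.0000·0.1500² = 0.0112 m while stopping
person approaches 1.2000·(0.0400+0.1500) = 0.2280 m
C+Z_d+Z_r = 0.0200+0.0250+0.0250 = 0.0700 m
sum ≈ 0.0060+0.0112+0.2280+0.0700 ≈ 0.3152 m = S ✓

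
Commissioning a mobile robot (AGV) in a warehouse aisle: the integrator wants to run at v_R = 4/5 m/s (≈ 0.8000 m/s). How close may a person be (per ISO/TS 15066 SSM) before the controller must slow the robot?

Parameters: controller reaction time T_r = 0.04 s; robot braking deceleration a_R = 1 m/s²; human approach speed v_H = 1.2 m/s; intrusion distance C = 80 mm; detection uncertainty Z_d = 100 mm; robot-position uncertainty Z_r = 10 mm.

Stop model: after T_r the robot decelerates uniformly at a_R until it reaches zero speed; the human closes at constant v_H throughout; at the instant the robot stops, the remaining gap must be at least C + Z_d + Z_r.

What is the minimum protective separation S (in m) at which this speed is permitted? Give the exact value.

stop time T_s = (4/5)/1 = 0.8000 s
robot in T_r: 0.8000·0.0400 = 0.0320 m
robot under decel: 0.8000²/(2·1.0000) = 0.3200 m
person approaches 1.2000·(0.0400+0.8000) = 1.0080 m
C+Z_d+Z_r = 0.0800+0.1000+0.0100 = 0.1900 m
S_min ≈ 0.0320+0.3200+1.0080+0.1900  ⇒  S_min = 31/20 m

S_min = 31/20 m = 1.5500 m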